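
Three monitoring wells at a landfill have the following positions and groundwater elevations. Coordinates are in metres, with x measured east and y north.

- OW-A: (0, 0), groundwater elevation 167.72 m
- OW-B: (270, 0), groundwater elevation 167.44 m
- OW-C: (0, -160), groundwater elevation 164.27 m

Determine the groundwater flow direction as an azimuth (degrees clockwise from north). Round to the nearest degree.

∂h/∂x = (167.44 − 167.72) / (270 − 0) = -0.001037
∂h/∂y = (164.27 − 167.72) / (-160 − 0) = +0.02156
Flow direction (−∇h) has components (+0.001037 E, -0.02156 N).
Azimuth = atan2(E, N) = atan2(+0.001037, -0.02156) = 177.2° ≈ 177°.

177°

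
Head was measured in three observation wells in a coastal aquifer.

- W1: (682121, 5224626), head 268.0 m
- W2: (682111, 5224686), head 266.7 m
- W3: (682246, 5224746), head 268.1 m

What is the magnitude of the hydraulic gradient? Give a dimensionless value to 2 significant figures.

Taking W1 as reference: W2−W1 = (-10, 60, -1.3); W3−W1 = (125, 120, +0.1).
Determinant of the coordinate differences = (-10)·120 − 125·60 = -8700.
∂h/∂x = [(-1.3)·120 − (+0.1)·60] / -8700 = +0.01862
∂h/∂y = [(-10)·(+0.1) − 125·(-1.3)] / -8700 = -0.01856
|∇h| = √(0.01862² + -0.01856²) = 0.02629

0.026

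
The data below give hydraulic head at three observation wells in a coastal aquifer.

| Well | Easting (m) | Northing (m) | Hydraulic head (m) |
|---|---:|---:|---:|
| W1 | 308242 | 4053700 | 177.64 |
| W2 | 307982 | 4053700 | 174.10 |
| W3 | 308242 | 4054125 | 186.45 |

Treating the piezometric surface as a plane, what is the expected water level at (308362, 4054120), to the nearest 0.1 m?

∂h/∂x = (174.10 − 177.64) / (307982 − 308242) = +0.01362
∂h/∂y = (186.45 − 177.64) / (4054125 − 4053700) = +0.02073
h(308362, 4054120) = 177.64 + (+0.01362)·(120) + (+0.02073)·(420) = 177.64 +1.634 +8.706 = 187.980 m.

188.0 m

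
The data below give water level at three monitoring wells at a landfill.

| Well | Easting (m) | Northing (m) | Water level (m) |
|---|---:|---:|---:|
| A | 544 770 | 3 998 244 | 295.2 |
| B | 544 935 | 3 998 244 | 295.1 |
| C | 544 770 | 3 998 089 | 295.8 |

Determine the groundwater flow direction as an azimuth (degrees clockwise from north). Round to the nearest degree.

∂h/∂x = (295.1 − 295.2) / (544935 − 544770) = -0.0006061
∂h/∂y = (295.8 − 295.2) / (3998089 − 3998244) = -0.003871
Flow direction (−∇h) has components (+0.0006061 E, +0.003871 N).
Azimuth = atan2(E, N) = atan2(+0.0006061, +0.003871) = 8.9° ≈ 009°.

009°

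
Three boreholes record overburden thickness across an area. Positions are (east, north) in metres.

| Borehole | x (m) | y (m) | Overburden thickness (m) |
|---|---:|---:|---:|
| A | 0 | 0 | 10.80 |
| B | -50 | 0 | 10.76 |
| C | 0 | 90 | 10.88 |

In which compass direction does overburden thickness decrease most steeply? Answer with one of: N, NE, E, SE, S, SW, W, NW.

SW

∂d/∂x = (10.76 − 10.80) / (-50 − 0) = +0.0008000
∂d/∂y = (10.88 − 10.80) / (90 − 0) = +0.0008889
Steepest decrease is along −∇f = (-0.0008000 E, -0.0008889 N) → southwest.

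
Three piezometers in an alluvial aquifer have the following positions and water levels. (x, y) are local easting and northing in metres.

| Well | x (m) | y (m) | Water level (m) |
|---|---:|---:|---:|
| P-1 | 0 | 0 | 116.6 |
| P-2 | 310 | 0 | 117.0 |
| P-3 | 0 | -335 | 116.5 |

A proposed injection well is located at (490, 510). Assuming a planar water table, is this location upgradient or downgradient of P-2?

∂h/∂x = (117.0 − 116.6) / (310 − 0) = +0.001290
∂h/∂y = (116.5 − 116.6) / (-335 − 0) = +0.0002985
Head at (490, 510) = 116.6 + (+0.001290)·(490) + (+0.0002985)·(510) = 117.38 m.
That is higher than the 117.0 m at P-2, so the point is upgradient.

upgradient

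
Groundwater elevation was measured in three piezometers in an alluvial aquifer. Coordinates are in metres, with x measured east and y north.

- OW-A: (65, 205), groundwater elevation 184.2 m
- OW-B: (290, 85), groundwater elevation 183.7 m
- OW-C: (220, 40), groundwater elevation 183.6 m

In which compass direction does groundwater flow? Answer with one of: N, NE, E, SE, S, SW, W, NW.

Three-point gradient (reference OW-A): Δ to OW-B = (225, -120, -0.5), Δ to OW-C = (155, -165, -0.6).
∂h/∂x = -0.0005668, ∂h/∂y = +0.003104 (det = -18525).
Flow = −∇h = (+0.0005668 east, -0.003104 north), which points south.

S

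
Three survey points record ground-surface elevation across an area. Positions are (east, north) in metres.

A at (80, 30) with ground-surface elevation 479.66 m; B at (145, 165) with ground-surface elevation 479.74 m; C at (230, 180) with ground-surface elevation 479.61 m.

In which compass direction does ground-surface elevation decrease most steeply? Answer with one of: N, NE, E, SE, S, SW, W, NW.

With z = a·x + b·y + c and A as origin, the differences give:
  65·a + 135·b = +0.08
  150·a + 150·b = -0.05
Eliminate b (×150 and ×135, subtract): -10500·a = 18.750 → a = ∂z/∂x = -0.001786
Back-substitute: b = ∂z/∂y = +0.001452.
Steepest decrease is along −∇f = (+0.001786 E, -0.001452 N) → southeast.

SE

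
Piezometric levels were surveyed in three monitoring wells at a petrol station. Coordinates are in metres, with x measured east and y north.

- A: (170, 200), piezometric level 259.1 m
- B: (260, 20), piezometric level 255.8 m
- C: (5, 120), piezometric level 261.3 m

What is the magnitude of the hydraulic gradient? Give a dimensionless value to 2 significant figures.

0.020

Taking A as reference: B−A = (90, -180, -3.3); C−A = (-165, -80, +2.2).
Solve a·Δx + b·Δy = Δh: det = 90·(-80) − (-165)·(-180) = -36900.
∂h/∂x = [(-3.3)·(-80) − (+2.2)·(-180)] / -36900 = -0.01789
∂h/∂y = [90·(+2.2) − (-165)·(-3.3)] / -36900 = +0.009390
|∇h| = √(-0.01789² + 0.009390²) = 0.0202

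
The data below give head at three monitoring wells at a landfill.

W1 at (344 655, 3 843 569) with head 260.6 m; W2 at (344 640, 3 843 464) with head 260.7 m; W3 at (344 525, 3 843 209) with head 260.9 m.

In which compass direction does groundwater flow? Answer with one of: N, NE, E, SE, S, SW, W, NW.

Differences from W1: to W2 (Δx, Δy, Δh) = (-15, -105, +0.1); to W3 = (-130, -360, +0.3).
Solve a·Δx + b·Δy = Δh: det = (-15)·(-360) − (-130)·(-105) = -8250.
∂h/∂x = [(+0.1)·(-360) − (+0.3)·(-105)] / -8250 = +0.0005455
∂h/∂y = [(-15)·(+0.3) − (-130)·(+0.1)] / -8250 = -0.001030
Flow = −∇h = (-0.0005455 east, +0.001030 north), which points northwest.

NW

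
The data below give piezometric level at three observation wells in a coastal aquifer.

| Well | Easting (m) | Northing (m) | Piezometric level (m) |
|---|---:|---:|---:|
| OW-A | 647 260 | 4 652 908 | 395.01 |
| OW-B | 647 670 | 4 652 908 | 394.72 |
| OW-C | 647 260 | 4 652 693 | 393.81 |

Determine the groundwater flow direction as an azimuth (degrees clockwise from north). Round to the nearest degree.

∂h/∂x = (394.72 − 395.01) / (647670 − 647260) = -0.0007073
∂h/∂y = (393.81 − 395.01) / (4652693 − 4652908) = +0.005581
Flow direction (−∇h) has components (+0.0007073 E, -0.005581 N).
Azimuth = atan2(E, N) = atan2(+0.0007073, -0.005581) = 172.8° ≈ 173°.

173°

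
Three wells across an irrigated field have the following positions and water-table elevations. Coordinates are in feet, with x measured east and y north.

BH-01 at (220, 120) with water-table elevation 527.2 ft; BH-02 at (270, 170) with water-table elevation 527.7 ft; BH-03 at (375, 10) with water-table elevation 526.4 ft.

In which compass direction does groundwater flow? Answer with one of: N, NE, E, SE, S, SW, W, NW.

Taking BH-01 as reference: BH-02−BH-01 = (50, 50, +0.5); BH-03−BH-01 = (155, -110, -0.8).
Solve a·Δx + b·Δy = Δh: det = 50·(-110) − 155·50 = -13250.
∂h/∂x = [(+0.5)·(-110) − (-0.8)·50] / -13250 = +0.001132
∂h/∂y = [50·(-0.8) − 155·(+0.5)] / -13250 = +0.008868
Flow = −∇h = (-0.001132 east, -0.008868 north), which points south.

S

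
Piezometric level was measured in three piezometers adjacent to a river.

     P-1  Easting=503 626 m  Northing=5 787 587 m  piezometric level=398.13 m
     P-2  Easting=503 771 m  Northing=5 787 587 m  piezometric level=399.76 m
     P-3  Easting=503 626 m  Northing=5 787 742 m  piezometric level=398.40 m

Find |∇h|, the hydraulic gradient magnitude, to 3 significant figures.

0.0114

∂h/∂x = (399.76 − 398.13) / (503771 − 503626) = +0.01124
∂h/∂y = (398.40 − 398.13) / (5787742 − 5787587) = +0.001742
|∇h| = √(0.01124² + 0.001742²) = 0.01137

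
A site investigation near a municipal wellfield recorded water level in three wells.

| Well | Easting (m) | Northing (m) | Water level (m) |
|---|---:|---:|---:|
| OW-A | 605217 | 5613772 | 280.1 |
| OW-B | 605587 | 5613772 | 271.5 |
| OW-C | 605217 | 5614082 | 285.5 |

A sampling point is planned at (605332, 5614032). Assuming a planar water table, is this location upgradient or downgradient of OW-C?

downgradient

∂h/∂x = (271.5 − 280.1) / (605587 − 605217) = -0.02324
∂h/∂y = (285.5 − 280.1) / (5614082 − 5613772) = +0.01742
Head at (605332, 5614032) = 280.1 + (-0.02324)·(115) + (+0.01742)·(260) = 281.96 m.
That is lower than the 285.5 m at OW-C, so the point is downgradient.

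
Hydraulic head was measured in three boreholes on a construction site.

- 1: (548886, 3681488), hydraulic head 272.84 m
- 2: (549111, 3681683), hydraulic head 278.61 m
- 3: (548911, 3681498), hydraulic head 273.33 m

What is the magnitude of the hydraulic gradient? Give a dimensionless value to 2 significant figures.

0.019

With h = a·x + b·y + c and 1 as origin, the differences give:
  225·a + 195·b = +5.77
  25·a + 10·b = +0.49
Eliminate b (×10 and ×195, subtract): -2625·a = -37.850 → a = ∂h/∂x = +0.01442
Back-substitute: b = ∂h/∂y = +0.01295.
|∇h| = √(0.01442² + 0.01295²) = 0.01938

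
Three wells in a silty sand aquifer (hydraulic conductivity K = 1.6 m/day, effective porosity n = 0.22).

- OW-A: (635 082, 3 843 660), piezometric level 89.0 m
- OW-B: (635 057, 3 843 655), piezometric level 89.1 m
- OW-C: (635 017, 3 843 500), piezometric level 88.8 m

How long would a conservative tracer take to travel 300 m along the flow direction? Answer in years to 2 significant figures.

20 years

Differences from OW-A: to OW-B (Δx, Δy, Δh) = (-25, -5, +0.1); to OW-C = (-65, -160, -0.2).
Determinant of the coordinate differences = (-25)·(-160) − (-65)·(-5) = 3675.
∂h/∂x = [(+0.1)·(-160) − (-0.2)·(-5)] / 3675 = -0.004626
∂h/∂y = [(-25)·(-0.2) − (-65)·(+0.1)] / 3675 = +0.003129
|∇h| = √(-0.004626² + 0.003129²) = 0.005585
Seepage velocity v = K·i/n = 1.6 × 0.005585 / 0.22 = 0.04062 m/day.
t = 300 / 0.04062 = 7386 days = 20.2 years.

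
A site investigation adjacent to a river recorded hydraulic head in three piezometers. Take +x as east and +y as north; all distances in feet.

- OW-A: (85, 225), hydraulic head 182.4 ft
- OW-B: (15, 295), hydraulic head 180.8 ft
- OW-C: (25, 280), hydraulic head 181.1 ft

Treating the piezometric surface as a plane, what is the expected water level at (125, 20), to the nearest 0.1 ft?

185.7 ft

With h = a·x + b·y + c and OW-A as origin, the differences give:
  (-70)·a + 70·b = -1.6
  (-60)·a + 55·b = -1.3
Eliminate b (×55 and ×70, subtract): 350·a = 3.00 → a = ∂h/∂x = +0.008571
Back-substitute: b = ∂h/∂y = -0.01429.
h(125, 20) = 182.4 + (+0.008571)·(40) + (-0.01429)·(-205) = 182.4 +0.343 +2.929 = 185.671 ft.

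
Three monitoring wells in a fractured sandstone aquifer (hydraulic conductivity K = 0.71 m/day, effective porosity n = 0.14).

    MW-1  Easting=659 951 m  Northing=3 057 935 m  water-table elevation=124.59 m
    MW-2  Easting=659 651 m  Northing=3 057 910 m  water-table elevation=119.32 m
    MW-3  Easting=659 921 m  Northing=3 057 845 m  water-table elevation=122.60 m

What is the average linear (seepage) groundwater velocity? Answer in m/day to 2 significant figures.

0.12 m/day

Differences from MW-1: to MW-2 (Δx, Δy, Δh) = (-300, -25, -5.27); to MW-3 = (-30, -90, -1.99).
Determinant of the coordinate differences = (-300)·(-90) − (-30)·(-25) = 26250.
∂h/∂x = [(-5.27)·(-90) − (-1.99)·(-25)] / 26250 = +0.01617
∂h/∂y = [(-300)·(-1.99) − (-30)·(-5.27)] / 26250 = +0.01672
|∇h| = √(0.01617² + 0.01672²) = 0.02326
Seepage velocity v = K·i/n = 0.71 × 0.02326 / 0.14 = 0.118 m/day.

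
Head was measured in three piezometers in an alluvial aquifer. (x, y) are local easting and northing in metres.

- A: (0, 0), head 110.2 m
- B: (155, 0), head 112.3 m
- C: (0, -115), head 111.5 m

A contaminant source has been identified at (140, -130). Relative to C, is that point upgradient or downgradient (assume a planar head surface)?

∂h/∂x = (112.3 − 110.2) / (155 − 0) = +0.01355
∂h/∂y = (111.5 − 110.2) / (-115 − 0) = -0.01130
Head at (140, -130) = 110.2 + (+0.01355)·(140) + (-0.01130)·(-130) = 113.57 m.
That is higher than the 111.5 m at C, so the point is upgradient.

upgradient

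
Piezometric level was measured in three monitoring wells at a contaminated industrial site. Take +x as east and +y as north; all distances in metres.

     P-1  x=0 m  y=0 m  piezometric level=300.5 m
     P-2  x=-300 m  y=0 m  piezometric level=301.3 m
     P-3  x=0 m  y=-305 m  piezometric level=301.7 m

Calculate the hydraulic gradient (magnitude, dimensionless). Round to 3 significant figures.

∂h/∂x = (301.3 − 300.5) / (-300 − 0) = -0.002667
∂h/∂y = (301.7 − 300.5) / (-305 − 0) = -0.003934
|∇h| = √(-0.002667² + -0.003934²) = 0.004753

0.00475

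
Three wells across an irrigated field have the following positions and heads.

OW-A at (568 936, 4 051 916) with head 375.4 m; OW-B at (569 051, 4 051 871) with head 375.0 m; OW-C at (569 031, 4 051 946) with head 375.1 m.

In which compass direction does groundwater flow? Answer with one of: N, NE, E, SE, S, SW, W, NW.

Three-point gradient (reference OW-A): Δ to OW-B = (115, -45, -0.4), Δ to OW-C = (95, 30, -0.3).
∂h/∂x = -0.003301, ∂h/∂y = +0.0004531 (det = 7725).
Flow = −∇h = (+0.003301 east, -0.0004531 north), which points east.

E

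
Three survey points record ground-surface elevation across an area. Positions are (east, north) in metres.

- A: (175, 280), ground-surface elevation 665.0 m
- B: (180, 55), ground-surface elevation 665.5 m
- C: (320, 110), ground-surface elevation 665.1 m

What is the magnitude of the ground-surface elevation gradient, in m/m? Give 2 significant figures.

0.0030 m/m

Differences from A: to B (Δx, Δy, Δh) = (5, -225, +0.5); to C = (145, -170, +0.1).
Solve a·Δx + b·Δy = Δz: det = 5·(-170) − 145·(-225) = 31775.
∂z/∂x = [(+0.5)·(-170) − (+0.1)·(-225)] / 31775 = -0.001967
∂z/∂y = [5·(+0.1) − 145·(+0.5)] / 31775 = -0.002266
|∇f| = √(-0.001967² + -0.002266²) = 0.003001 m/m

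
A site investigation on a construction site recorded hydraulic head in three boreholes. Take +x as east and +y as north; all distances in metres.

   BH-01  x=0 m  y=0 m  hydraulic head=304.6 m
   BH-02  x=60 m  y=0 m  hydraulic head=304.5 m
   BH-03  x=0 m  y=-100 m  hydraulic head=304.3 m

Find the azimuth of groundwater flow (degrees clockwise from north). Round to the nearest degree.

151°

∂h/∂x = (304.5 − 304.6) / (60 − 0) = -0.001667
∂h/∂y = (304.3 − 304.6) / (-100 − 0) = +0.003000
Flow direction (−∇h) has components (+0.001667 E, -0.003000 N).
Azimuth = atan2(E, N) = atan2(+0.001667, -0.003000) = 150.9° ≈ 151°.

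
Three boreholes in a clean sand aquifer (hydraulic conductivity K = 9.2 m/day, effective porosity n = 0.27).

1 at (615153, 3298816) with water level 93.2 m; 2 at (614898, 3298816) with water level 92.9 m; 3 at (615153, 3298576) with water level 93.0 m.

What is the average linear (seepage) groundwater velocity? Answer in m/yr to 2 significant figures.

∂h/∂x = (92.9 − 93.2) / (614898 − 615153) = +0.001176
∂h/∂y = (93.0 − 93.2) / (3298576 − 3298816) = +0.0008333
|∇h| = √(0.001176² + 0.0008333²) = 0.001441
Seepage velocity v = K·i/n = 9.2 × 0.001441 / 0.27 = 0.0491 m/day = 17.93 m/yr.

18 m/yr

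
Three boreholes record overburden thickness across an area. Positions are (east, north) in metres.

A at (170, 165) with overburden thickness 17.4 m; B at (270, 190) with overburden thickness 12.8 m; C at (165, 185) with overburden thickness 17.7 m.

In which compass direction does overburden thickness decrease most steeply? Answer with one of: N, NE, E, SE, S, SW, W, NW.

With d = a·x + b·y + c and A as origin, the differences give:
  100·a + 25·b = -4.6
  (-5)·a + 20·b = +0.3
Eliminate b (×20 and ×25, subtract): 2125·a = -99.50 → a = ∂d/∂x = -0.04682
Back-substitute: b = ∂d/∂y = +0.003294.
Steepest decrease is along −∇f = (+0.04682 E, -0.003294 N) → east.

E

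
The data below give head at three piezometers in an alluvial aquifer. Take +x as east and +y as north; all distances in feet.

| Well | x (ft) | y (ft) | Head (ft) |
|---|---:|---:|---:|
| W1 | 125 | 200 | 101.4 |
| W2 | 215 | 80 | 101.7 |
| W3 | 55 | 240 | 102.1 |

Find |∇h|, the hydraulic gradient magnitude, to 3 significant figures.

With h = a·x + b·y + c and W1 as origin, the differences give:
  90·a + (-120)·b = +0.3
  (-70)·a + 40·b = +0.7
Eliminate b (×40 and ×(-120), subtract): -4800·a = 96.00 → a = ∂h/∂x = -0.02000
Back-substitute: b = ∂h/∂y = -0.01750.
|∇h| = √(-0.02000² + -0.01750²) = 0.02658

0.0266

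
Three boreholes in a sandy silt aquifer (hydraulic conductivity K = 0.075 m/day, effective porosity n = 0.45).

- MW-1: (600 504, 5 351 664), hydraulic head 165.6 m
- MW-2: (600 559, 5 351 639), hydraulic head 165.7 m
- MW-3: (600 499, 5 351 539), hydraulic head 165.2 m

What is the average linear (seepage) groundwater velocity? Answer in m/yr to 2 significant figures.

0.27 m/yr

With h = a·x + b·y + c and MW-1 as origin, the differences give:
  55·a + (-25)·b = +0.1
  (-5)·a + (-125)·b = -0.4
Eliminate b (×(-125) and ×(-25), subtract): -7000·a = -22.50 → a = ∂h/∂x = +0.003214
Back-substitute: b = ∂h/∂y = +0.003071.
|∇h| = √(0.003214² + 0.003071²) = 0.004445
Seepage velocity v = K·i/n = 0.075 × 0.004445 / 0.45 = 0.0007408 m/day = 0.2706 m/yr.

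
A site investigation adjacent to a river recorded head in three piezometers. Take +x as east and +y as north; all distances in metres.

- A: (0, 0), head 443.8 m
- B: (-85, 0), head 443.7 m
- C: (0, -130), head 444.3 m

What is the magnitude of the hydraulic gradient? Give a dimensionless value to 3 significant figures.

0.00402

∂h/∂x = (443.7 − 443.8) / (-85 − 0) = +0.001176
∂h/∂y = (444.3 − 443.8) / (-130 − 0) = -0.003846
|∇h| = √(0.001176² + -0.003846²) = 0.004022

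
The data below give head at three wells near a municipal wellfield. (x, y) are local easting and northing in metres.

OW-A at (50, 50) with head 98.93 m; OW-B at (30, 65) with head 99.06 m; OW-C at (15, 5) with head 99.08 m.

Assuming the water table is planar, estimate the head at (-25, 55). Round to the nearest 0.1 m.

With h = a·x + b·y + c and OW-A as origin, the differences give:
  (-20)·a + 15·b = +0.13
  (-35)·a + (-45)·b = +0.15
Eliminate b (×(-45) and ×15, subtract): 1425·a = -8.100 → a = ∂h/∂x = -0.005684
Back-substitute: b = ∂h/∂y = +0.001088.
h(-25, 55) = 98.93 + (-0.005684)·(-75) + (+0.001088)·(5) = 98.93 +0.426 +0.005 = 99.362 m.

99.4 m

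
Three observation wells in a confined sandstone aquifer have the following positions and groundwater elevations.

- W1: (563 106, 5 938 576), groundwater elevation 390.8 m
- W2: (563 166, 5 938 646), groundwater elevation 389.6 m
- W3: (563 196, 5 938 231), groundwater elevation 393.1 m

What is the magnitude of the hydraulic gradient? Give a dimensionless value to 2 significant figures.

0.013

Three-point gradient (reference W1): Δ to W2 = (60, 70, -1.2), Δ to W3 = (90, -345, +2.3).
∂h/∂x = -0.009370, ∂h/∂y = -0.009111 (det = -27000).
|∇h| = √(-0.009370² + -0.009111²) = 0.01307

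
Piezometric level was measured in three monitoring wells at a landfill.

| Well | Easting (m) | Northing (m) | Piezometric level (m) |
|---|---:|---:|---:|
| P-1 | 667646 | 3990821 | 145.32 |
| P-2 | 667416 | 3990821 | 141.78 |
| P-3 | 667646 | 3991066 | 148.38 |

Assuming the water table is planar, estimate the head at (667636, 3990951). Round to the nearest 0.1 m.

∂h/∂x = (141.78 − 145.32) / (667416 − 667646) = +0.01539
∂h/∂y = (148.38 − 145.32) / (3991066 − 3990821) = +0.01249
h(667636, 3990951) = 145.32 + (+0.01539)·(-10) + (+0.01249)·(130) = 145.32 -0.154 +1.624 = 146.790 m.

146.8 m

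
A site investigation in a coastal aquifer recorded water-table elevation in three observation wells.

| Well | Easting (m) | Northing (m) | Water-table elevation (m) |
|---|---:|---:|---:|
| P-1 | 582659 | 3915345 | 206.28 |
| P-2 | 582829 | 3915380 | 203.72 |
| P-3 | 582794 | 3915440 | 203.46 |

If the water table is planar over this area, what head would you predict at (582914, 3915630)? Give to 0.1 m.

199.7 m

Three-point gradient (reference P-1): Δ to P-2 = (170, 35, -2.56), Δ to P-3 = (135, 95, -2.82).
∂h/∂x = -0.01265, ∂h/∂y = -0.01171 (det = 11425).
h(582914, 3915630) = 206.28 + (-0.01265)·(255) + (-0.01171)·(285) = 206.28 -3.225 -3.338 = 199.717 m.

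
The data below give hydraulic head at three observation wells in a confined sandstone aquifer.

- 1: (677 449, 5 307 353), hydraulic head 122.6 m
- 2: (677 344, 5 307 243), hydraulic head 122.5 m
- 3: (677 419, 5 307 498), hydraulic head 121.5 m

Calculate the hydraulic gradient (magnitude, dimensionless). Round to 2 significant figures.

Differences from 1: to 2 (Δx, Δy, Δh) = (-105, -110, -0.1); to 3 = (-30, 145, -1.1).
Solve a·Δx + b·Δy = Δh: det = (-105)·145 − (-30)·(-110) = -18525.
∂h/∂x = [(-0.1)·145 − (-1.1)·(-110)] / -18525 = +0.007314
∂h/∂y = [(-105)·(-1.1) − (-30)·(-0.1)] / -18525 = -0.006073
|∇h| = √(0.007314² + -0.006073²) = 0.009507

0.0095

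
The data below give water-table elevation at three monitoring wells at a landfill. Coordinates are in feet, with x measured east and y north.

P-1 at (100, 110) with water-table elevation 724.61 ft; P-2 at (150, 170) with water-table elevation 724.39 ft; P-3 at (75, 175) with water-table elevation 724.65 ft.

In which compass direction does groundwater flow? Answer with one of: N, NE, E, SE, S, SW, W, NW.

Differences from P-1: to P-2 (Δx, Δy, Δh) = (50, 60, -0.22); to P-3 = (-25, 65, +0.04).
Determinant of the coordinate differences = 50·65 − (-25)·60 = 4750.
∂h/∂x = [(-0.22)·65 − (+0.04)·60] / 4750 = -0.003516
∂h/∂y = [50·(+0.04) − (-25)·(-0.22)] / 4750 = -0.0007368
Flow = −∇h = (+0.003516 east, +0.0007368 north), which points east.

E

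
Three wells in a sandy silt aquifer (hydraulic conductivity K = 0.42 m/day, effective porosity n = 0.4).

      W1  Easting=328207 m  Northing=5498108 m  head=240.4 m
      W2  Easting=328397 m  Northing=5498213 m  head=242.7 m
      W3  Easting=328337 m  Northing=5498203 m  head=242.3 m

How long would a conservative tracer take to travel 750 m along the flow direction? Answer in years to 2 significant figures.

130 years

With h = a·x + b·y + c and W1 as origin, the differences give:
  190·a + 105·b = +2.3
  130·a + 95·b = +1.9
Eliminate b (×95 and ×105, subtract): 4400·a = 19.00 → a = ∂h/∂x = +0.004318
Back-substitute: b = ∂h/∂y = +0.01409.
|∇h| = √(0.004318² + 0.01409²) = 0.01474
Seepage velocity v = K·i/n = 0.42 × 0.01474 / 0.4 = 0.01548 m/day.
t = 750 / 0.01548 = 4.845e+04 days = 133 years.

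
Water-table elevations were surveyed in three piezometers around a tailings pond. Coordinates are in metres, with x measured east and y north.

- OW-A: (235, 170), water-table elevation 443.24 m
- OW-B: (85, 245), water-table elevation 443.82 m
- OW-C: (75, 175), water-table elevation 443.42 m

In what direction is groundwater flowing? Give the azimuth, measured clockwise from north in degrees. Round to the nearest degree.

Differences from OW-A: to OW-B (Δx, Δy, Δh) = (-150, 75, +0.58); to OW-C = (-160, 5, +0.18).
Determinant of the coordinate differences = (-150)·5 − (-160)·75 = 11250.
∂h/∂x = [(+0.58)·5 − (+0.18)·75] / 11250 = -0.0009422
∂h/∂y = [(-150)·(+0.18) − (-160)·(+0.58)] / 11250 = +0.005849
Flow direction (−∇h) has components (+0.0009422 E, -0.005849 N).
Azimuth = atan2(E, N) = atan2(+0.0009422, -0.005849) = 170.8° ≈ 171°.

171°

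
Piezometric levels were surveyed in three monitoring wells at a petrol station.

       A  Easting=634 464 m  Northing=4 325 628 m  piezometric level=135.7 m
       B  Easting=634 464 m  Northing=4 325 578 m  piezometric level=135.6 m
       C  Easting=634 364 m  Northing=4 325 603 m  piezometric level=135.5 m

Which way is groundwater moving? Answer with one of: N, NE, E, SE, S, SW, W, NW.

Differences from A: to B (Δx, Δy, Δh) = (0, -50, -0.1); to C = (-100, -25, -0.2).
Determinant of the coordinate differences = 0·(-25) − (-100)·(-50) = -5000.
∂h/∂x = [(-0.1)·(-25) − (-0.2)·(-50)] / -5000 = +0.001500
∂h/∂y = [0·(-0.2) − (-100)·(-0.1)] / -5000 = +0.002000
Flow = −∇h = (-0.001500 east, -0.002000 north), which points southwest.

SW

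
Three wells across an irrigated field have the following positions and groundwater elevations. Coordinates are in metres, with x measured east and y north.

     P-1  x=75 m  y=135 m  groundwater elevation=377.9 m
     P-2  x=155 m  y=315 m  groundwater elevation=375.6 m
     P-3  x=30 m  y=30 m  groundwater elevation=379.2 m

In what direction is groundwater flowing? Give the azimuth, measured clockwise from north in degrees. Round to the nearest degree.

086°

Taking P-1 as reference: P-2−P-1 = (80, 180, -2.3); P-3−P-1 = (-45, -105, +1.3).
Determinant of the coordinate differences = 80·(-105) − (-45)·180 = -300.
∂h/∂x = [(-2.3)·(-105) − (+1.3)·180] / -300 = -0.02500
∂h/∂y = [80·(+1.3) − (-45)·(-2.3)] / -300 = -0.001667
Flow direction (−∇h) has components (+0.02500 E, +0.001667 N).
Azimuth = atan2(E, N) = atan2(+0.02500, +0.001667) = 86.2° ≈ 086°.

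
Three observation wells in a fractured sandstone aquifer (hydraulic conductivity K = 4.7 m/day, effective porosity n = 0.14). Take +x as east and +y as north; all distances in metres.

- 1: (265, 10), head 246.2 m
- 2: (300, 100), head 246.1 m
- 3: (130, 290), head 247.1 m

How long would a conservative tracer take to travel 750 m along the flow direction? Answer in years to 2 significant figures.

Differences from 1: to 2 (Δx, Δy, Δh) = (35, 90, -0.1); to 3 = (-135, 280, +0.9).
Determinant of the coordinate differences = 35·280 − (-135)·90 = 21950.
∂h/∂x = [(-0.1)·280 − (+0.9)·90] / 21950 = -0.004966
∂h/∂y = [35·(+0.9) − (-135)·(-0.1)] / 21950 = +0.0008200
|∇h| = √(-0.004966² + 0.0008200²) = 0.005033
Seepage velocity v = K·i/n = 4.7 × 0.005033 / 0.14 = 0.169 m/day.
t = 750 / 0.169 = 4438 days = 12.2 years.

12 years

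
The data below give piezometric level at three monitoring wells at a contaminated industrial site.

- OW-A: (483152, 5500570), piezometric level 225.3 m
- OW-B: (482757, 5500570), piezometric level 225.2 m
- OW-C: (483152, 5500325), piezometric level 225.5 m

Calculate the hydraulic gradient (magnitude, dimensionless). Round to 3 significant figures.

0.000855

∂h/∂x = (225.2 − 225.3) / (482757 − 483152) = +0.0002532
∂h/∂y = (225.5 − 225.3) / (5500325 − 5500570) = -0.0008163
|∇h| = √(0.0002532² + -0.0008163²) = 0.0008547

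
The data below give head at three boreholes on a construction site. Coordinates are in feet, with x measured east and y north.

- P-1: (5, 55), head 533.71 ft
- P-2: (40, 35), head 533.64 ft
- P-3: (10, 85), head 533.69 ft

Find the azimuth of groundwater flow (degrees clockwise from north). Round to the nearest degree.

082°

Taking P-1 as reference: P-2−P-1 = (35, -20, -0.07); P-3−P-1 = (5, 30, -0.02).
Solve a·Δx + b·Δy = Δh: det = 35·30 − 5·(-20) = 1150.
∂h/∂x = [(-0.07)·30 − (-0.02)·(-20)] / 1150 = -0.002174
∂h/∂y = [35·(-0.02) − 5·(-0.07)] / 1150 = -0.0003043
Flow direction (−∇h) has components (+0.002174 E, +0.0003043 N).
Azimuth = atan2(E, N) = atan2(+0.002174, +0.0003043) = 82.0° ≈ 082°.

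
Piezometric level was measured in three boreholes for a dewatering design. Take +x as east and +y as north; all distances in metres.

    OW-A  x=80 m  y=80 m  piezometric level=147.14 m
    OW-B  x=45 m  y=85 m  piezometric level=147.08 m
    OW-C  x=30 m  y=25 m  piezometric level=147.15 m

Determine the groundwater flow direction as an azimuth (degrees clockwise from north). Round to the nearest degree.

With h = a·x + b·y + c and OW-A as origin, the differences give:
  (-35)·a + 5·b = -0.06
  (-50)·a + (-55)·b = +0.01
Eliminate b (×(-55) and ×5, subtract): 2175·a = 3.250 → a = ∂h/∂x = +0.001494
Back-substitute: b = ∂h/∂y = -0.001540.
Flow direction (−∇h) has components (-0.001494 E, +0.001540 N).
Azimuth = atan2(E, N) = atan2(-0.001494, +0.001540) = 315.9° ≈ 316°.

316°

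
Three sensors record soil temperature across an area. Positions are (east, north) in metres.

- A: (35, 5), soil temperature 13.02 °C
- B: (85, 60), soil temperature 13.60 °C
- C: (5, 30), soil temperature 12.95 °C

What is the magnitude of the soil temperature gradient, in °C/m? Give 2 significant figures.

Taking A as reference: B−A = (50, 55, +0.58); C−A = (-30, 25, -0.07).
Determinant of the coordinate differences = 50·25 − (-30)·55 = 2900.
∂T/∂x = [(+0.58)·25 − (-0.07)·55] / 2900 = +0.006328
∂T/∂y = [50·(-0.07) − (-30)·(+0.58)] / 2900 = +0.004793
|∇f| = √(0.006328² + 0.004793²) = 0.007938 °C/m

0.0079 °C/m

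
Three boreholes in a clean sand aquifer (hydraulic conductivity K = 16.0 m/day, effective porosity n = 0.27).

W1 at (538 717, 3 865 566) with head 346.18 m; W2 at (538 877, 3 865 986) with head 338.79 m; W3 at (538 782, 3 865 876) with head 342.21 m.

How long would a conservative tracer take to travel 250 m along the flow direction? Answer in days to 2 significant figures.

150 days

Three-point gradient (reference W1): Δ to W2 = (160, 420, -7.39), Δ to W3 = (65, 310, -3.97).
∂h/∂x = -0.02796, ∂h/∂y = -0.006944 (det = 22300).
|∇h| = √(-0.02796² + -0.006944²) = 0.02881
Seepage velocity v = K·i/n = 16.0 × 0.02881 / 0.27 = 1.707 m/day.
t = 250 / 1.707 = 146.5 days.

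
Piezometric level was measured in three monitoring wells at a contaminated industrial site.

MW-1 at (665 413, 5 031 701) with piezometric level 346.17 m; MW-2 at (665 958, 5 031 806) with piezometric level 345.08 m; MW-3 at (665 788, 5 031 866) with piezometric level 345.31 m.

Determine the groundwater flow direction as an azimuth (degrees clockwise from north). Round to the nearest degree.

056°

Taking MW-1 as reference: MW-2−MW-1 = (545, 105, -1.09); MW-3−MW-1 = (375, 165, -0.86).
Solve a·Δx + b·Δy = Δh: det = 545·165 − 375·105 = 50550.
∂h/∂x = [(-1.09)·165 − (-0.86)·105] / 50550 = -0.001772
∂h/∂y = [545·(-0.86) − 375·(-1.09)] / 50550 = -0.001186
Flow direction (−∇h) has components (+0.001772 E, +0.001186 N).
Azimuth = atan2(E, N) = atan2(+0.001772, +0.001186) = 56.2° ≈ 056°.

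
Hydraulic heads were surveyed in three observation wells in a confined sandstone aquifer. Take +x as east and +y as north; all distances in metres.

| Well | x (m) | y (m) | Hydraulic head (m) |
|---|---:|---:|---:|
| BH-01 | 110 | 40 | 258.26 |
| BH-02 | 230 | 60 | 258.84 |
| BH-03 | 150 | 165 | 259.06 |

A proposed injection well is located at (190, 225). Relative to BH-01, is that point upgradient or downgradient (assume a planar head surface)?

upgradient

Three-point gradient (reference BH-01): Δ to BH-02 = (120, 20, +0.58), Δ to BH-03 = (40, 125, +0.80).
∂h/∂x = +0.003979, ∂h/∂y = +0.005127 (det = 14200).
Head at (190, 225) = 258.26 + (+0.003979)·(80) + (+0.005127)·(185) = 259.53 m.
That is higher than the 258.26 m at BH-01, so the point is upgradient.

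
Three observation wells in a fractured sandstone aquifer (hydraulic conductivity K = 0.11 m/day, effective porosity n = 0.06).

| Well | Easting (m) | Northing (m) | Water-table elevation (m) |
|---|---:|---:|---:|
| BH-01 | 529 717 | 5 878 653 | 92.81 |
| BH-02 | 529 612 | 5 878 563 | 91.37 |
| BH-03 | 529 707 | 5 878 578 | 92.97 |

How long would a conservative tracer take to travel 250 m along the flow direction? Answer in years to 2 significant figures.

21 years

With h = a·x + b·y + c and BH-01 as origin, the differences give:
  (-105)·a + (-90)·b = -1.44
  (-10)·a + (-75)·b = +0.16
Eliminate b (×(-75) and ×(-90), subtract): 6975·a = 122.400 → a = ∂h/∂x = +0.01755
Back-substitute: b = ∂h/∂y = -0.004473.
|∇h| = √(0.01755² + -0.004473²) = 0.01811
Seepage velocity v = K·i/n = 0.11 × 0.01811 / 0.06 = 0.0332 m/day.
t = 250 / 0.0332 = 7530 days = 20.6 years.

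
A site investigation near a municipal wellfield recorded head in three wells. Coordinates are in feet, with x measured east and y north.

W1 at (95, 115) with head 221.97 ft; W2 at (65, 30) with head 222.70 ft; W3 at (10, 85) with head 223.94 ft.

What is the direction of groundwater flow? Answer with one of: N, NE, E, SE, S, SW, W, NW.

Taking W1 as reference: W2−W1 = (-30, -85, +0.73); W3−W1 = (-85, -30, +1.97).
Solve a·Δx + b·Δy = Δh: det = (-30)·(-30) − (-85)·(-85) = -6325.
∂h/∂x = [(+0.73)·(-30) − (+1.97)·(-85)] / -6325 = -0.02301
∂h/∂y = [(-30)·(+1.97) − (-85)·(+0.73)] / -6325 = -0.0004664
Flow = −∇h = (+0.02301 east, +0.0004664 north), which points east.

E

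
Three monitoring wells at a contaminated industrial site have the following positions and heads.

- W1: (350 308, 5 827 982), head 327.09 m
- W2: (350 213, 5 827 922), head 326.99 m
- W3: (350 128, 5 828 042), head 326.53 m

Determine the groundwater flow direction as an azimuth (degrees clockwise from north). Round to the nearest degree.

Taking W1 as reference: W2−W1 = (-95, -60, -0.10); W3−W1 = (-180, 60, -0.56).
Solve a·Δx + b·Δy = Δh: det = (-95)·60 − (-180)·(-60) = -16500.
∂h/∂x = [(-0.10)·60 − (-0.56)·(-60)] / -16500 = +0.002400
∂h/∂y = [(-95)·(-0.56) − (-180)·(-0.10)] / -16500 = -0.002133
Flow direction (−∇h) has components (-0.002400 E, +0.002133 N).
Azimuth = atan2(E, N) = atan2(-0.002400, +0.002133) = 311.6° ≈ 312°.

312°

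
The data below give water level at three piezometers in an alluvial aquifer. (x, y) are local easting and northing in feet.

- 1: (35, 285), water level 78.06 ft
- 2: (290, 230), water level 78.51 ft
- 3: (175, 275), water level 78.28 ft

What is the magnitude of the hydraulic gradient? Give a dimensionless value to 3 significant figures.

Taking 1 as reference: 2−1 = (255, -55, +0.45); 3−1 = (140, -10, +0.22).
Solve a·Δx + b·Δy = Δh: det = 255·(-10) − 140·(-55) = 5150.
∂h/∂x = [(+0.45)·(-10) − (+0.22)·(-55)] / 5150 = +0.001476
∂h/∂y = [255·(+0.22) − 140·(+0.45)] / 5150 = -0.001340
|∇h| = √(0.001476² + -0.001340²) = 0.001994

0.00199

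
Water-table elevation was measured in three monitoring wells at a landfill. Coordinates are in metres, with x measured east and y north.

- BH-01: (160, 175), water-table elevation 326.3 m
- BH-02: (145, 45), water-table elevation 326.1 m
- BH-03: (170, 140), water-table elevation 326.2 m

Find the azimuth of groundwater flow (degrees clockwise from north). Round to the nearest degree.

120°

Differences from BH-01: to BH-02 (Δx, Δy, Δh) = (-15, -130, -0.2); to BH-03 = (10, -35, -0.1).
Solve a·Δx + b·Δy = Δh: det = (-15)·(-35) − 10·(-130) = 1825.
∂h/∂x = [(-0.2)·(-35) − (-0.1)·(-130)] / 1825 = -0.003288
∂h/∂y = [(-15)·(-0.1) − 10·(-0.2)] / 1825 = +0.001918
Flow direction (−∇h) has components (+0.003288 E, -0.001918 N).
Azimuth = atan2(E, N) = atan2(+0.003288, -0.001918) = 120.3° ≈ 120°.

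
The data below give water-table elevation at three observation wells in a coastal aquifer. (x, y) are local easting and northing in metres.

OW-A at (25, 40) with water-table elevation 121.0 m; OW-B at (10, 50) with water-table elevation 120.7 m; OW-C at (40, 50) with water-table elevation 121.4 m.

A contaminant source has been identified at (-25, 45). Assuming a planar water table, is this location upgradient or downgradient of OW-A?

downgradient

Differences from OW-A: to OW-B (Δx, Δy, Δh) = (-15, 10, -0.3); to OW-C = (15, 10, +0.4).
Solve a·Δx + b·Δy = Δh: det = (-15)·10 − 15·10 = -300.
∂h/∂x = [(-0.3)·10 − (+0.4)·10] / -300 = +0.02333
∂h/∂y = [(-15)·(+0.4) − 15·(-0.3)] / -300 = +0.005000
Head at (-25, 45) = 121.0 + (+0.02333)·(-50) + (+0.005000)·(5) = 119.86 m.
That is lower than the 121.0 m at OW-A, so the point is downgradient.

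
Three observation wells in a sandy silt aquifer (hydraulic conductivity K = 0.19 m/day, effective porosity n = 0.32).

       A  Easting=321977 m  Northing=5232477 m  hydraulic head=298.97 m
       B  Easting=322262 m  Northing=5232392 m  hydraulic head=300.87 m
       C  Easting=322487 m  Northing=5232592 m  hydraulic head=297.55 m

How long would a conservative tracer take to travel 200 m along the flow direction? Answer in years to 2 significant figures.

Taking A as reference: B−A = (285, -85, +1.90); C−A = (510, 115, -1.42).
Determinant of the coordinate differences = 285·115 − 510·(-85) = 76125.
∂h/∂x = [(+1.90)·115 − (-1.42)·(-85)] / 76125 = +0.001285
∂h/∂y = [285·(-1.42) − 510·(+1.90)] / 76125 = -0.01805
|∇h| = √(0.001285² + -0.01805²) = 0.0181
Seepage velocity v = K·i/n = 0.19 × 0.0181 / 0.32 = 0.01075 m/day.
t = 200 / 0.01075 = 1.86e+04 days = 50.9 years.

51 years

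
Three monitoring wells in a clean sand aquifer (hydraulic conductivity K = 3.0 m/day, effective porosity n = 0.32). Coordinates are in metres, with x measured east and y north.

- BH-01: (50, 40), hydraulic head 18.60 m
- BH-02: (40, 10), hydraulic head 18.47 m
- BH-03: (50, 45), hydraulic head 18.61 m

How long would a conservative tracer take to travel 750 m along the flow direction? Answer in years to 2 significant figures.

Differences from BH-01: to BH-02 (Δx, Δy, Δh) = (-10, -30, -0.13); to BH-03 = (0, 5, +0.01).
Solve a·Δx + b·Δy = Δh: det = (-10)·5 − 0·(-30) = -50.
∂h/∂x = [(-0.13)·5 − (+0.01)·(-30)] / -50 = +0.007000
∂h/∂y = [(-10)·(+0.01) − 0·(-0.13)] / -50 = +0.002000
|∇h| = √(0.007000² + 0.002000²) = 0.00728
Seepage velocity v = K·i/n = 3.0 × 0.00728 / 0.32 = 0.06825 m/day.
t = 750 / 0.06825 = 1.099e+04 days = 30.1 years.

30 years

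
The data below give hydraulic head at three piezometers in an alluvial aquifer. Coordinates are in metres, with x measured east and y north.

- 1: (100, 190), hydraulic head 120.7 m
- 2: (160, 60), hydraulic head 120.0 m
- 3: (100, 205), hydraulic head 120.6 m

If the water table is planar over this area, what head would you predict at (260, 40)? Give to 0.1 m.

With h = a·x + b·y + c and 1 as origin, the differences give:
  60·a + (-130)·b = -0.7
  0·a + 15·b = -0.1
Eliminate b (×15 and ×(-130), subtract): 900·a = -23.50 → a = ∂h/∂x = -0.02611
Back-substitute: b = ∂h/∂y = -0.006667.
h(260, 40) = 120.7 + (-0.02611)·(160) + (-0.006667)·(-150) = 120.7 -4.178 +1.000 = 117.522 m.

117.5 m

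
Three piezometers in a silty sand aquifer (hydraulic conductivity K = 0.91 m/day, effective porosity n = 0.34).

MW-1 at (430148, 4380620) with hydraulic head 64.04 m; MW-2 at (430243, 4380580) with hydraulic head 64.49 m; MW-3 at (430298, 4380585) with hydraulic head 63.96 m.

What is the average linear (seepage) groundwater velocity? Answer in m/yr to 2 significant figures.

28 m/yr

Taking MW-1 as reference: MW-2−MW-1 = (95, -40, +0.45); MW-3−MW-1 = (150, -35, -0.08).
Determinant of the coordinate differences = 95·(-35) − 150·(-40) = 2675.
∂h/∂x = [(+0.45)·(-35) − (-0.08)·(-40)] / 2675 = -0.007084
∂h/∂y = [95·(-0.08) − 150·(+0.45)] / 2675 = -0.02807
|∇h| = √(-0.007084² + -0.02807²) = 0.02895
Seepage velocity v = K·i/n = 0.91 × 0.02895 / 0.34 = 0.07748 m/day = 28.3 m/yr.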